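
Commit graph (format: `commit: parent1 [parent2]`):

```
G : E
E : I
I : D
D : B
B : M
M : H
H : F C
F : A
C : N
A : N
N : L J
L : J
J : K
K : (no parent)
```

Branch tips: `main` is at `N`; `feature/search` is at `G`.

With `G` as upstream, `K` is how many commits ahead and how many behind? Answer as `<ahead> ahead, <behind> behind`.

Reachable from K: {K}.
Reachable from G: {A, B, C, D, E, F, G, H, I, J, K, L, M, N}.
Only in K's history (ahead): {} — 0.
Only in G's history (behind): {A, B, C, D, E, F, G, H, I, J, L, M, N} — 13.

0 ahead, 13 behind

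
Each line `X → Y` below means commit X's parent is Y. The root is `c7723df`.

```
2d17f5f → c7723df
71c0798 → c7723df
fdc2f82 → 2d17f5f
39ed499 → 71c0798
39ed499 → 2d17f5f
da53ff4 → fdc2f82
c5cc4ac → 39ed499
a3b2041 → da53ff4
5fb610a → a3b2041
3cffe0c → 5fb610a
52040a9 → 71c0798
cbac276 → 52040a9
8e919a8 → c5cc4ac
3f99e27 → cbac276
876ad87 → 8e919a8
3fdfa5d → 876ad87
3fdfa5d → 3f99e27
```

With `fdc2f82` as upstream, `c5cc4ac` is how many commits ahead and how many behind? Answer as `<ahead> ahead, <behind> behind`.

Reachable from c5cc4ac: {2d17f5f, 39ed499, 71c0798, c5cc4ac, c7723df}.
Reachable from fdc2f82: {2d17f5f, c7723df, fdc2f82}.
Only in c5cc4ac's history (ahead): {39ed499, 71c0798, c5cc4ac} — 3.
Only in fdc2f82's history (behind): {fdc2f82} — 1.

3 ahead, 1 behind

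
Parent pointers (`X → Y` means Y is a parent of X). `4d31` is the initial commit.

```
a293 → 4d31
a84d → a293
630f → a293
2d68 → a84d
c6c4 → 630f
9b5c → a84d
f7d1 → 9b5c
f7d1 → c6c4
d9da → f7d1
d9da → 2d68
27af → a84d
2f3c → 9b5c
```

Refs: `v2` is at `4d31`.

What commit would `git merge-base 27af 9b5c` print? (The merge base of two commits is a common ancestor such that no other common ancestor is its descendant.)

Ancestors of 27af: {27af, 4d31, a293, a84d}.
Ancestors of 9b5c: {4d31, 9b5c, a293, a84d}.
Common ancestors: {4d31, a293, a84d}.
Among these, a84d is not an ancestor of any other common ancestor — it is the merge base.

a84d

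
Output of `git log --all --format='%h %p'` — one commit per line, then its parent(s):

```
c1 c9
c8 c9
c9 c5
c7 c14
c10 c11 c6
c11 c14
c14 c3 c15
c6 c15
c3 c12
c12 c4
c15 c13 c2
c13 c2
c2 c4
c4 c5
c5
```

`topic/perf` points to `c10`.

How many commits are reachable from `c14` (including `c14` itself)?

8

Walking parent pointers from c14: reachable set = {c12, c13, c14, c15, c2, c3, c4, c5}.
That is 8 commits.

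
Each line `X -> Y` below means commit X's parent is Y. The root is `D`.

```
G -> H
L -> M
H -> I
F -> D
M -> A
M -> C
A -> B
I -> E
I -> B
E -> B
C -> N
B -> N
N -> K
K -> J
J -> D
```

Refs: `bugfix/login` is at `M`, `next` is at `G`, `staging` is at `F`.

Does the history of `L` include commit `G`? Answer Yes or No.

No

Ancestors of L: {A, B, C, D, J, K, L, M, N}.
G is not in that set, so it is not an ancestor of L.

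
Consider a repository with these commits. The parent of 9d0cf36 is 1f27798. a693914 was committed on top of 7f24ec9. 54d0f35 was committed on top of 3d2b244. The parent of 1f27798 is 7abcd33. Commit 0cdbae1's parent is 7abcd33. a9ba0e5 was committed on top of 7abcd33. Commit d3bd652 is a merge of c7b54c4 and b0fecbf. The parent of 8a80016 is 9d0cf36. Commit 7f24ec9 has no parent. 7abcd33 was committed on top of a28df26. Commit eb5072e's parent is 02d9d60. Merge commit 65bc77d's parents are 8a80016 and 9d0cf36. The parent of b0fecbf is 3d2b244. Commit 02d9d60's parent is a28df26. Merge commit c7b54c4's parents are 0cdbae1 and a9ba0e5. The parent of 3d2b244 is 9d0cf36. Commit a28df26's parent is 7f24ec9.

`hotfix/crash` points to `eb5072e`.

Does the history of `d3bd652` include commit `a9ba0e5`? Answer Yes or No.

Yes

Ancestors of d3bd652 (commits reachable by following parents): {0cdbae1, 1f27798, 3d2b244, 7abcd33, 7f24ec9, 9d0cf36, a28df26, a9ba0e5, b0fecbf, c7b54c4, d3bd652}.
a9ba0e5 is in that set, so it is an ancestor of d3bd652.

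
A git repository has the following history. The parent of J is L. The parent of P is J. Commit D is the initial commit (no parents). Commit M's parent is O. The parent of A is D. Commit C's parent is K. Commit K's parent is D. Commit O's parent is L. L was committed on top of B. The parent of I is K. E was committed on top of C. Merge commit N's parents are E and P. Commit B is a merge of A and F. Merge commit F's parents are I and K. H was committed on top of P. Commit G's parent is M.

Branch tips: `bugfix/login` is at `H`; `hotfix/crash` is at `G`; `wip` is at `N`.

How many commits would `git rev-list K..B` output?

4

Reachable from B: {A, B, D, F, I, K}.
Reachable from K: {D, K}.
In B's history but not K's: {A, B, F, I} — 4 commits.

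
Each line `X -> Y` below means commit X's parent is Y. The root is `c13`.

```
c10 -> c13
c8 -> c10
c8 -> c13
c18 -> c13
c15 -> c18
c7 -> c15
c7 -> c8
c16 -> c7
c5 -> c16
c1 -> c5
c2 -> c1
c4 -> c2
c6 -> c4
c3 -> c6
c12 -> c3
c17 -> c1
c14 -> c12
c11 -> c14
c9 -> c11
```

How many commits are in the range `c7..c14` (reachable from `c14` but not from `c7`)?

9

Reachable from c14: {c1, c10, c12, c13, c14, c15, c16, c18, c2, c3, c4, c5, c6, c7, c8}.
Reachable from c7: {c10, c13, c15, c18, c7, c8}.
In c14's history but not c7's: {c1, c12, c14, c16, c2, c3, c4, c5, c6} — 9 commits.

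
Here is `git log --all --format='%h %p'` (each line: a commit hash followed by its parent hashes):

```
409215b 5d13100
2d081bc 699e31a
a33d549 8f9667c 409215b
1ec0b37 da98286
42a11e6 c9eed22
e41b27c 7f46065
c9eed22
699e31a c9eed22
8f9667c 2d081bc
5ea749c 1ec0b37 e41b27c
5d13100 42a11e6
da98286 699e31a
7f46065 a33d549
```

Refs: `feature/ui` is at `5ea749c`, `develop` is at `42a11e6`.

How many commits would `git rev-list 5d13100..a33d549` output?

5

Reachable from a33d549: {2d081bc, 409215b, 42a11e6, 5d13100, 699e31a, 8f9667c, a33d549, c9eed22}.
Reachable from 5d13100: {42a11e6, 5d13100, c9eed22}.
In a33d549's history but not 5d13100's: {2d081bc, 409215b, 699e31a, 8f9667c, a33d549} — 5 commits.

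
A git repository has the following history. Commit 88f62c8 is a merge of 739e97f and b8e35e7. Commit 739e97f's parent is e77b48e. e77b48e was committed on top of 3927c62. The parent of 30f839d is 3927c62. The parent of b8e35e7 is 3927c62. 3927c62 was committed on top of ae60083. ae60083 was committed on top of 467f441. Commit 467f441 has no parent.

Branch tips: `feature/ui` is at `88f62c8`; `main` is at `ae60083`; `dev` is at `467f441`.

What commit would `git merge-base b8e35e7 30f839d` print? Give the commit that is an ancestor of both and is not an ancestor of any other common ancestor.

Ancestors of b8e35e7: {3927c62, 467f441, ae60083, b8e35e7}.
Ancestors of 30f839d: {30f839d, 3927c62, 467f441, ae60083}.
Common ancestors: {3927c62, 467f441, ae60083}.
Among these, 3927c62 is not an ancestor of any other common ancestor — it is the merge base.

3927c62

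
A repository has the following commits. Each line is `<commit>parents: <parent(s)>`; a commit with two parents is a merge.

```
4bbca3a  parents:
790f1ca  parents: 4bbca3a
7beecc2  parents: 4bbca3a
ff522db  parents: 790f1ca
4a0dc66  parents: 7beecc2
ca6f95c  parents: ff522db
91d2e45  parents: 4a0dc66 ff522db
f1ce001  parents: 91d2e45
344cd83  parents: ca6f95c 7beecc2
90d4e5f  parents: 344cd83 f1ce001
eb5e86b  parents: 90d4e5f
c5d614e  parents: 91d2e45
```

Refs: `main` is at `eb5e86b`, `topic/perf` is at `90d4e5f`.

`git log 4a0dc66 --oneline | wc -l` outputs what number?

3

Walking parent pointers from 4a0dc66: reachable set = {4a0dc66, 4bbca3a, 7beecc2}.
That is 3 commits.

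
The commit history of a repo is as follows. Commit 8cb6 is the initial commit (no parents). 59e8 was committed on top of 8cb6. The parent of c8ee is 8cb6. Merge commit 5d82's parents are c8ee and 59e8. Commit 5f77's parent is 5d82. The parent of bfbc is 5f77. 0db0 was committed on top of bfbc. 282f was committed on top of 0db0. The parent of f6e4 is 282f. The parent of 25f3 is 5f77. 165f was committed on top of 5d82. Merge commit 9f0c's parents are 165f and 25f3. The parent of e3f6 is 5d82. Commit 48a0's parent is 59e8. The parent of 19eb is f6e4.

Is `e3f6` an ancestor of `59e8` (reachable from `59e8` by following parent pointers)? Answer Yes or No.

No

Ancestors of 59e8: {59e8, 8cb6}.
e3f6 is not in that set, so it is not an ancestor of 59e8.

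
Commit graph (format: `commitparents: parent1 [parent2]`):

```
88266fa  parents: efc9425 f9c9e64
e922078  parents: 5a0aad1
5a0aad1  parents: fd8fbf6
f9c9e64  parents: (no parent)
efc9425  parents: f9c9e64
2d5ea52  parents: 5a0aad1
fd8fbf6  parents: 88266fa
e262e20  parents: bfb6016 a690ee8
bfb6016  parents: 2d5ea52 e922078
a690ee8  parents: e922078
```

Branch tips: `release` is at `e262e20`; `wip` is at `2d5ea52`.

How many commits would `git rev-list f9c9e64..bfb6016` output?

Reachable from bfb6016: {2d5ea52, 5a0aad1, 88266fa, bfb6016, e922078, efc9425, f9c9e64, fd8fbf6}.
Reachable from f9c9e64: {f9c9e64}.
In bfb6016's history but not f9c9e64's: {2d5ea52, 5a0aad1, 88266fa, bfb6016, e922078, efc9425, fd8fbf6} — 7 commits.

7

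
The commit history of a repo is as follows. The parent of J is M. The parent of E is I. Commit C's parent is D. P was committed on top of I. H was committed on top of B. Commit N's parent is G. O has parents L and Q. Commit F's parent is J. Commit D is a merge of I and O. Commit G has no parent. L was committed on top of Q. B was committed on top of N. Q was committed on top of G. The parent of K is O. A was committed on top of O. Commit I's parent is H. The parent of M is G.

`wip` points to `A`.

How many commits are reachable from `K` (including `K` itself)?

Walking parent pointers from K: reachable set = {G, K, L, O, Q}.
That is 5 commits.

5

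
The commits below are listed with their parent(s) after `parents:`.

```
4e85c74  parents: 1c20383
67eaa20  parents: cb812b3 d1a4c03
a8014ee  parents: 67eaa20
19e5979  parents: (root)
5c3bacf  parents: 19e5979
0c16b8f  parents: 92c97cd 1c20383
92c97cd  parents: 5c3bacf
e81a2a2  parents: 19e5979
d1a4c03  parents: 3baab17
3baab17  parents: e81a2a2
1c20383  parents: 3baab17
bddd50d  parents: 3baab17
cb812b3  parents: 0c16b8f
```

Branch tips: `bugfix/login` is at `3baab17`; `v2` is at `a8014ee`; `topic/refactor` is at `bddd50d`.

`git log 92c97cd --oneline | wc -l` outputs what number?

Walking parent pointers from 92c97cd: reachable set = {19e5979, 5c3bacf, 92c97cd}.
That is 3 commits.

3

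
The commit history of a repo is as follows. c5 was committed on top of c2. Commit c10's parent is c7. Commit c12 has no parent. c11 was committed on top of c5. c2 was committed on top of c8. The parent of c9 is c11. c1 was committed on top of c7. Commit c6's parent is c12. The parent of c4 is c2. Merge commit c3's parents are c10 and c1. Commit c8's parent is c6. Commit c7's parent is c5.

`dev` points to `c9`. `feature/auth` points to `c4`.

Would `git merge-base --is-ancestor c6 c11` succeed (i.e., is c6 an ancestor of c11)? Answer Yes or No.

Ancestors of c11 (commits reachable by following parents): {c11, c12, c2, c5, c6, c8}.
c6 is in that set, so it is an ancestor of c11.

Yes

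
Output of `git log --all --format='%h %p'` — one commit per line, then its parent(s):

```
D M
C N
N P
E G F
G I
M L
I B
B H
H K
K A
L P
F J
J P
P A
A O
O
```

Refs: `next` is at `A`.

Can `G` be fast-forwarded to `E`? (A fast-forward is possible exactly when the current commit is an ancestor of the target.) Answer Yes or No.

A fast-forward from G to E is possible iff G is an ancestor of E.
Ancestors of E: {A, B, E, F, G, H, I, J, K, O, P}.
G is among them, so fast-forward is possible.

Yes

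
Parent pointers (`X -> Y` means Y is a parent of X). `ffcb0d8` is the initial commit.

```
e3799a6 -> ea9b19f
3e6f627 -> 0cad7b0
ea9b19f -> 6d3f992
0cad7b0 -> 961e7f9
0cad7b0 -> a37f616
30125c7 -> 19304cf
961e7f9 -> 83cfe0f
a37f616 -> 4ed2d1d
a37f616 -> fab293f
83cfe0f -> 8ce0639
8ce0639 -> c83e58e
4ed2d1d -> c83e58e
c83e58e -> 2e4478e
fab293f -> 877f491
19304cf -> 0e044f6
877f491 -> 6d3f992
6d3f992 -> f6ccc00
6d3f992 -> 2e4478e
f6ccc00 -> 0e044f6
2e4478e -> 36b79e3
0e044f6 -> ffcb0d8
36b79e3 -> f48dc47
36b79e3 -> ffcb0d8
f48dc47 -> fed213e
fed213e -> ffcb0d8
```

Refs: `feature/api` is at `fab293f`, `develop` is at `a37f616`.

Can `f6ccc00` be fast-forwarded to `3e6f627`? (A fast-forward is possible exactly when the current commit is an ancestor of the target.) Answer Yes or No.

Yes

A fast-forward from f6ccc00 to 3e6f627 is possible iff f6ccc00 is an ancestor of 3e6f627.
Ancestors of 3e6f627: {0cad7b0, 0e044f6, 2e4478e, 36b79e3, 3e6f627, 4ed2d1d, 6d3f992, 83cfe0f, 877f491, 8ce0639, 961e7f9, a37f616, c83e58e, f48dc47, f6ccc00, fab293f, fed213e, ffcb0d8}.
f6ccc00 is among them, so fast-forward is possible.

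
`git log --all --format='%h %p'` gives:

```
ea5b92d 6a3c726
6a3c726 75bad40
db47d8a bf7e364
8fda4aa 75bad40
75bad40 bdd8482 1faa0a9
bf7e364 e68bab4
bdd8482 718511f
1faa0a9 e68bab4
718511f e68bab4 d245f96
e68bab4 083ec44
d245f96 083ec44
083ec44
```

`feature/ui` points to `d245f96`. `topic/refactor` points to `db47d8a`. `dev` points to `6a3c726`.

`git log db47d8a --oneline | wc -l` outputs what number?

4

Walking parent pointers from db47d8a: reachable set = {083ec44, bf7e364, db47d8a, e68bab4}.
That is 4 commits.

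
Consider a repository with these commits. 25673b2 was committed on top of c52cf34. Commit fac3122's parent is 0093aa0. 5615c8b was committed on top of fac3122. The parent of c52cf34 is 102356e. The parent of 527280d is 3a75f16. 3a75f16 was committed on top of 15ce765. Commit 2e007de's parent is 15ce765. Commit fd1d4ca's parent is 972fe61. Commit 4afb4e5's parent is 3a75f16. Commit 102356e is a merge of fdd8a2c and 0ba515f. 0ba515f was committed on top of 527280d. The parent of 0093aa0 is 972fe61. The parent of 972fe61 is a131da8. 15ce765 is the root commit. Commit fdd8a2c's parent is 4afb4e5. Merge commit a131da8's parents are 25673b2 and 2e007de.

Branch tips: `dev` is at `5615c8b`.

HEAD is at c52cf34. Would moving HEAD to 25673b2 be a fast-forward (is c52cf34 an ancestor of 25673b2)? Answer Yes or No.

A fast-forward from c52cf34 to 25673b2 is possible iff c52cf34 is an ancestor of 25673b2.
Ancestors of 25673b2: {0ba515f, 102356e, 15ce765, 25673b2, 3a75f16, 4afb4e5, 527280d, c52cf34, fdd8a2c}.
c52cf34 is among them, so fast-forward is possible.

Yes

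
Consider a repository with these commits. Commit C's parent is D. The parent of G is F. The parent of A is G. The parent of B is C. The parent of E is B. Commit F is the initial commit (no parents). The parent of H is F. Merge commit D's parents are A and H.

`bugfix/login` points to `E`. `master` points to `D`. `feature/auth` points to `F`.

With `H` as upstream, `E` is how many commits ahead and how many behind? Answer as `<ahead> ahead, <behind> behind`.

6 ahead, 0 behind

Reachable from E: {A, B, C, D, E, F, G, H}.
Reachable from H: {F, H}.
Only in E's history (ahead): {A, B, C, D, E, G} — 6.
Only in H's history (behind): {} — 0.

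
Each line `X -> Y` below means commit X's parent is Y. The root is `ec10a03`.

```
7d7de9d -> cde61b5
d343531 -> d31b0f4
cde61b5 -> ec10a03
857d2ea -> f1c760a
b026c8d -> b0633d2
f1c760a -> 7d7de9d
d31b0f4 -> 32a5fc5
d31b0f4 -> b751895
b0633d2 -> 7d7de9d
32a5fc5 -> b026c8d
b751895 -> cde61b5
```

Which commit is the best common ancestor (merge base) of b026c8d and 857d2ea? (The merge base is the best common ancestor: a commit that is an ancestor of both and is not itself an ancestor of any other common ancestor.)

Ancestors of b026c8d: {7d7de9d, b026c8d, b0633d2, cde61b5, ec10a03}.
Ancestors of 857d2ea: {7d7de9d, 857d2ea, cde61b5, ec10a03, f1c760a}.
Common ancestors: {7d7de9d, cde61b5, ec10a03}.
Among these, 7d7de9d is not an ancestor of any other common ancestor — it is the merge base.

7d7de9d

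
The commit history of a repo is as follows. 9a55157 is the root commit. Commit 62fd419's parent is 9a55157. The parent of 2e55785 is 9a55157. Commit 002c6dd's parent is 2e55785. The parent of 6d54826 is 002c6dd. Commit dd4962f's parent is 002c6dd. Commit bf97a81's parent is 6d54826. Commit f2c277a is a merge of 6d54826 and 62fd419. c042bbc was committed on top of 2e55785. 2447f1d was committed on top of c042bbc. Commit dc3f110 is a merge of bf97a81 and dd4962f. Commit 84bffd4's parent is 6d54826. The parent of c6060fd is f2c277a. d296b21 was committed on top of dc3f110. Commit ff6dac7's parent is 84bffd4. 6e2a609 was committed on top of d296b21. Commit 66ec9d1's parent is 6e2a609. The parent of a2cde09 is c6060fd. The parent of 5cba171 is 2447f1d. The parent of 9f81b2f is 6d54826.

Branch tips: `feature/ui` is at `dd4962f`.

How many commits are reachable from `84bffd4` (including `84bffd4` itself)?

5

Walking parent pointers from 84bffd4: reachable set = {002c6dd, 2e55785, 6d54826, 84bffd4, 9a55157}.
That is 5 commits.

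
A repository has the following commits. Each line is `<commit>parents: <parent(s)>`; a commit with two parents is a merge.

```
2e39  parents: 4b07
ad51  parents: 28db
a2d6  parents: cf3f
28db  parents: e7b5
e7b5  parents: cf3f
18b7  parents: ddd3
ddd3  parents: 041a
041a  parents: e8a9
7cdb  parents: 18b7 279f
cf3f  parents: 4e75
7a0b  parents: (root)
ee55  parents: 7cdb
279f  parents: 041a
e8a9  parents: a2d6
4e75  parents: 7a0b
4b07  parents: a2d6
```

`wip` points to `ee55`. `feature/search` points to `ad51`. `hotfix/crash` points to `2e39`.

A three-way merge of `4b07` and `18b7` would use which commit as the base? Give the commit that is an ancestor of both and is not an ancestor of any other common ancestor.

Ancestors of 4b07: {4b07, 4e75, 7a0b, a2d6, cf3f}.
Ancestors of 18b7: {041a, 18b7, 4e75, 7a0b, a2d6, cf3f, ddd3, e8a9}.
Common ancestors: {4e75, 7a0b, a2d6, cf3f}.
Among these, a2d6 is not an ancestor of any other common ancestor — it is the merge base.

a2d6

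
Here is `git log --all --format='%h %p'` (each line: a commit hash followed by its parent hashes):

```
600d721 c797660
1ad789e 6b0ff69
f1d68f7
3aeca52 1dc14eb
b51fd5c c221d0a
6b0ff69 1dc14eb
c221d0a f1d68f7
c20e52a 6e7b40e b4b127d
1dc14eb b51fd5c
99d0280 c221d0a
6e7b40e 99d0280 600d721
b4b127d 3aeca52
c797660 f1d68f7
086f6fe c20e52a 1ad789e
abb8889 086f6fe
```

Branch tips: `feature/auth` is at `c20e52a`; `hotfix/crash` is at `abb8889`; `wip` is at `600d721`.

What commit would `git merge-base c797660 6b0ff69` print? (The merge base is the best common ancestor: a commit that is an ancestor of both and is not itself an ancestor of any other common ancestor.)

Ancestors of c797660: {c797660, f1d68f7}.
Ancestors of 6b0ff69: {1dc14eb, 6b0ff69, b51fd5c, c221d0a, f1d68f7}.
Common ancestors: {f1d68f7}.
The only common ancestor is f1d68f7, so it is the merge base.

f1d68f7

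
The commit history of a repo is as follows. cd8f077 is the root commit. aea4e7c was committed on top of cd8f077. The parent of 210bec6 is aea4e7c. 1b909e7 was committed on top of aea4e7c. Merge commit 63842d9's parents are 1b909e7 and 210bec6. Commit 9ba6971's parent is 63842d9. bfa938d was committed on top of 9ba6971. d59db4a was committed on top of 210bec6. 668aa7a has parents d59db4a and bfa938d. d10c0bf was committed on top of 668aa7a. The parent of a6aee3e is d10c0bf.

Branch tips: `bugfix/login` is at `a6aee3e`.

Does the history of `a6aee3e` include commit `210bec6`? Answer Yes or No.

Yes

Ancestors of a6aee3e (commits reachable by following parents): {1b909e7, 210bec6, 63842d9, 668aa7a, 9ba6971, a6aee3e, aea4e7c, bfa938d, cd8f077, d10c0bf, d59db4a}.
210bec6 is in that set, so it is an ancestor of a6aee3e.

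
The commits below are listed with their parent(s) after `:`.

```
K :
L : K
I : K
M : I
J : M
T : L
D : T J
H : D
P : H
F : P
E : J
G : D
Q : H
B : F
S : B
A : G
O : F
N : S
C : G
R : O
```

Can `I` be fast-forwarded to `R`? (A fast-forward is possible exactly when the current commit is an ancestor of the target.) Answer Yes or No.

Yes

A fast-forward from I to R is possible iff I is an ancestor of R.
Ancestors of R: {D, F, H, I, J, K, L, M, O, P, R, T}.
I is among them, so fast-forward is possible.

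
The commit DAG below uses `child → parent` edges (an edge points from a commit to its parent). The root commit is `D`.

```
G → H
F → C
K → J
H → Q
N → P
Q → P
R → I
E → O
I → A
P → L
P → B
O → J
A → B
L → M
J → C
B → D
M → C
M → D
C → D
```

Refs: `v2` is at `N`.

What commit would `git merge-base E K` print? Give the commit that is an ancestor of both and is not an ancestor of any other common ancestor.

Ancestors of E: {C, D, E, J, O}.
Ancestors of K: {C, D, J, K}.
Common ancestors: {C, D, J}.
Among these, J is not an ancestor of any other common ancestor — it is the merge base.

J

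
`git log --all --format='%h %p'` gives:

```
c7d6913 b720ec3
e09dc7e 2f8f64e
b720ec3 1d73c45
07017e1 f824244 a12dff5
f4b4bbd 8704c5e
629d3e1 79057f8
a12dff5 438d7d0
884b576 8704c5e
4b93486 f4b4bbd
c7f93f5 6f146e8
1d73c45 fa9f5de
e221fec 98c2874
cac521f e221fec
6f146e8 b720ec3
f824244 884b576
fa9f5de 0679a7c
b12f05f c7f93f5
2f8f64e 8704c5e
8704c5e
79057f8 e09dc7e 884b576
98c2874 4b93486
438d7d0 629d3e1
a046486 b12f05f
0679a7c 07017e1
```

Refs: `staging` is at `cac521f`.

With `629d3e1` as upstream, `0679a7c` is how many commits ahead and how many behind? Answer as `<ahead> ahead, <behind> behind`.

Reachable from 0679a7c: {0679a7c, 07017e1, 2f8f64e, 438d7d0, 629d3e1, 79057f8, 8704c5e, 884b576, a12dff5, e09dc7e, f824244}.
Reachable from 629d3e1: {2f8f64e, 629d3e1, 79057f8, 8704c5e, 884b576, e09dc7e}.
Only in 0679a7c's history (ahead): {0679a7c, 07017e1, 438d7d0, a12dff5, f824244} — 5.
Only in 629d3e1's history (behind): {} — 0.

5 ahead, 0 behind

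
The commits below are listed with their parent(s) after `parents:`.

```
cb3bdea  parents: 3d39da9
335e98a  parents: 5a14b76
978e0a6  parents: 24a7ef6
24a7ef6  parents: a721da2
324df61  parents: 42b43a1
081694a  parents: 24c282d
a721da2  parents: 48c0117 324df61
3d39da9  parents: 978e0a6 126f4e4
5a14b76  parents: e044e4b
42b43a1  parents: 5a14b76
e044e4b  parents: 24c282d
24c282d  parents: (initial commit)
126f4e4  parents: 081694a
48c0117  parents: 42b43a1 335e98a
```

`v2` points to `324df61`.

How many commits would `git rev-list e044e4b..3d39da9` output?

11

Reachable from 3d39da9: {081694a, 126f4e4, 24a7ef6, 24c282d, 324df61, 335e98a, 3d39da9, 42b43a1, 48c0117, 5a14b76, 978e0a6, a721da2, e044e4b}.
Reachable from e044e4b: {24c282d, e044e4b}.
In 3d39da9's history but not e044e4b's: {081694a, 126f4e4, 24a7ef6, 324df61, 335e98a, 3d39da9, 42b43a1, 48c0117, 5a14b76, 978e0a6, a721da2} — 11 commits.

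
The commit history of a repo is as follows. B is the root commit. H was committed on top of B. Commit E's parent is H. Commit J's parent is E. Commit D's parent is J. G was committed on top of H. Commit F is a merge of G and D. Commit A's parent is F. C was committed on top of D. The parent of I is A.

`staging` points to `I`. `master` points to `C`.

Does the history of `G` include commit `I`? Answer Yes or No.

No

Ancestors of G: {B, G, H}.
I is not in that set, so it is not an ancestor of G.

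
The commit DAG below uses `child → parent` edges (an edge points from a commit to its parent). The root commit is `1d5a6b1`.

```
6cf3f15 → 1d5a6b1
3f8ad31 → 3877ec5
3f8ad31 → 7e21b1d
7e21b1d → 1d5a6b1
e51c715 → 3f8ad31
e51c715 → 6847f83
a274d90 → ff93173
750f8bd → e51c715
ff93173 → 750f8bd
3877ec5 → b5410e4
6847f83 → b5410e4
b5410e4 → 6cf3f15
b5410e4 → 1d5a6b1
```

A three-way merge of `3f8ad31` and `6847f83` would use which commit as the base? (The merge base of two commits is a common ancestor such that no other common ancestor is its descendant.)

b5410e4

Ancestors of 3f8ad31: {1d5a6b1, 3877ec5, 3f8ad31, 6cf3f15, 7e21b1d, b5410e4}.
Ancestors of 6847f83: {1d5a6b1, 6847f83, 6cf3f15, b5410e4}.
Common ancestors: {1d5a6b1, 6cf3f15, b5410e4}.
Among these, b5410e4 is not an ancestor of any other common ancestor — it is the merge base.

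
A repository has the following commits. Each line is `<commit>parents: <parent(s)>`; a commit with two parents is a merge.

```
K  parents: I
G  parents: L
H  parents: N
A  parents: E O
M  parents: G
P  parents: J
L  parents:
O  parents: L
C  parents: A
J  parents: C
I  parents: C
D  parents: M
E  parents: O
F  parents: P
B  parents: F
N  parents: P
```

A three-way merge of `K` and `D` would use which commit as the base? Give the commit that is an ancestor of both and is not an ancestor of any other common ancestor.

L

Ancestors of K: {A, C, E, I, K, L, O}.
Ancestors of D: {D, G, L, M}.
Common ancestors: {L}.
The only common ancestor is L, so it is the merge base.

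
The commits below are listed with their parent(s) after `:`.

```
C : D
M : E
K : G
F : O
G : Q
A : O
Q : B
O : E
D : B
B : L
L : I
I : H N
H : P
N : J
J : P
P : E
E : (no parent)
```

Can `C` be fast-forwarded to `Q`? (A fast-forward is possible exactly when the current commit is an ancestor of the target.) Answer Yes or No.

A fast-forward from C to Q is possible iff C is an ancestor of Q.
Ancestors of Q: {B, E, H, I, J, L, N, P, Q}.
C is not among them, so fast-forward is not possible.

No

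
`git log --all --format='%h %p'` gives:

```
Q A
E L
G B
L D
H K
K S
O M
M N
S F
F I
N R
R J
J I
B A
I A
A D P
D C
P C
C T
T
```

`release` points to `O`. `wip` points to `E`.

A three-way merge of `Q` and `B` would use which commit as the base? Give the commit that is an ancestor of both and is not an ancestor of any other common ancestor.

Ancestors of Q: {A, C, D, P, Q, T}.
Ancestors of B: {A, B, C, D, P, T}.
Common ancestors: {A, C, D, P, T}.
Among these, A is not an ancestor of any other common ancestor — it is the merge base.

A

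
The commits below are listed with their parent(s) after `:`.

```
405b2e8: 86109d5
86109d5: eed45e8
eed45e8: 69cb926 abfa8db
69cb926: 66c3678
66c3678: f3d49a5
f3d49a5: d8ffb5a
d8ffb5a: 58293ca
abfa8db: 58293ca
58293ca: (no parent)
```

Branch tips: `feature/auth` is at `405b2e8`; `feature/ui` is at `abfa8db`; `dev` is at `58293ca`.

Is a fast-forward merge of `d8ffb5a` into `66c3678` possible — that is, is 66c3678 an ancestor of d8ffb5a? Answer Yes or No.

No

A fast-forward from 66c3678 to d8ffb5a is possible iff 66c3678 is an ancestor of d8ffb5a.
Ancestors of d8ffb5a: {58293ca, d8ffb5a}.
66c3678 is not among them, so fast-forward is not possible.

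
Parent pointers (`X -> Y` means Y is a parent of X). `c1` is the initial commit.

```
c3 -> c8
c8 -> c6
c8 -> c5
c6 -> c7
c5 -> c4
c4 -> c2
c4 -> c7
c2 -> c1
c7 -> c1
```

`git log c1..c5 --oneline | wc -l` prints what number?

4

Reachable from c5: {c1, c2, c4, c5, c7}.
Reachable from c1: {c1}.
In c5's history but not c1's: {c2, c4, c5, c7} — 4 commits.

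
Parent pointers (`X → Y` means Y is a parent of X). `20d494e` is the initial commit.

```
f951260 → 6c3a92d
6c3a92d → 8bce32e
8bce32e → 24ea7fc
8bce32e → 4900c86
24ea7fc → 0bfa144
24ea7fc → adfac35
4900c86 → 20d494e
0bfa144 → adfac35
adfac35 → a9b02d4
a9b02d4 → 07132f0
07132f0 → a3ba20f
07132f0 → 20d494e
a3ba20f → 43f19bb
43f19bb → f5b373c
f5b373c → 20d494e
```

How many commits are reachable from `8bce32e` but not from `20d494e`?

10

Reachable from 8bce32e: {07132f0, 0bfa144, 20d494e, 24ea7fc, 43f19bb, 4900c86, 8bce32e, a3ba20f, a9b02d4, adfac35, f5b373c}.
Reachable from 20d494e: {20d494e}.
In 8bce32e's history but not 20d494e's: {07132f0, 0bfa144, 24ea7fc, 43f19bb, 4900c86, 8bce32e, a3ba20f, a9b02d4, adfac35, f5b373c} — 10 commits.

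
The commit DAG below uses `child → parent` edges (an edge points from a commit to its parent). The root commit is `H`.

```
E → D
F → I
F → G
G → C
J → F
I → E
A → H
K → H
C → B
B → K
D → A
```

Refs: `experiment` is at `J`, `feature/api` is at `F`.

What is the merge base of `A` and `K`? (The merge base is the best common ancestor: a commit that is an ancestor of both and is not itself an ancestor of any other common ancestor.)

Ancestors of A: {A, H}.
Ancestors of K: {H, K}.
Common ancestors: {H}.
The only common ancestor is H, so it is the merge base.

H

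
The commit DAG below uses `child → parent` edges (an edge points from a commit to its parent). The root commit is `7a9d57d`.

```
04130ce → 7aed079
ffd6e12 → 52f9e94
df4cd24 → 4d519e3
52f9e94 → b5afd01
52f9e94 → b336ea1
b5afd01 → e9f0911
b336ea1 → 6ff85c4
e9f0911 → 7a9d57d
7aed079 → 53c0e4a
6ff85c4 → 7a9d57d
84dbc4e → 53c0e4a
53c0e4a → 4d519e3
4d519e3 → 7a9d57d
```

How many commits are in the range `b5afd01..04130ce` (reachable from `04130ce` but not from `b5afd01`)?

4

Reachable from 04130ce: {04130ce, 4d519e3, 53c0e4a, 7a9d57d, 7aed079}.
Reachable from b5afd01: {7a9d57d, b5afd01, e9f0911}.
In 04130ce's history but not b5afd01's: {04130ce, 4d519e3, 53c0e4a, 7aed079} — 4 commits.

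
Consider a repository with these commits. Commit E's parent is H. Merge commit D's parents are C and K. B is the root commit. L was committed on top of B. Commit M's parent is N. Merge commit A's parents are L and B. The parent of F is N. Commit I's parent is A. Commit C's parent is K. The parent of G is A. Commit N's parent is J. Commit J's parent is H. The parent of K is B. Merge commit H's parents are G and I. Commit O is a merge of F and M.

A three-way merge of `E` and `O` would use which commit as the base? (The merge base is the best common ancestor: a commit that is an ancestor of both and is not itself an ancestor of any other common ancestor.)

Ancestors of E: {A, B, E, G, H, I, L}.
Ancestors of O: {A, B, F, G, H, I, J, L, M, N, O}.
Common ancestors: {A, B, G, H, I, L}.
Among these, H is not an ancestor of any other common ancestor — it is the merge base.

H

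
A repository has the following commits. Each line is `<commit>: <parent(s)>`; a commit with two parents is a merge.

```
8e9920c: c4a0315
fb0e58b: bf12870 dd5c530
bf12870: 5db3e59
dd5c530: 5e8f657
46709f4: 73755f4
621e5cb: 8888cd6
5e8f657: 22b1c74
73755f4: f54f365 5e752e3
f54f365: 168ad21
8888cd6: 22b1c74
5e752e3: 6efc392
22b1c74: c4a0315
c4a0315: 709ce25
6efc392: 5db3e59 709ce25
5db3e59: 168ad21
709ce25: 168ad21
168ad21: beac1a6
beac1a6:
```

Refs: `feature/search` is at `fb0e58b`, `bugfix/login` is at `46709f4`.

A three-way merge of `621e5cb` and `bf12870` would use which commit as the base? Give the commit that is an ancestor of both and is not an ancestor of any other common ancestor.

Ancestors of 621e5cb: {168ad21, 22b1c74, 621e5cb, 709ce25, 8888cd6, beac1a6, c4a0315}.
Ancestors of bf12870: {168ad21, 5db3e59, beac1a6, bf12870}.
Common ancestors: {168ad21, beac1a6}.
Among these, 168ad21 is not an ancestor of any other common ancestor — it is the merge base.

168ad21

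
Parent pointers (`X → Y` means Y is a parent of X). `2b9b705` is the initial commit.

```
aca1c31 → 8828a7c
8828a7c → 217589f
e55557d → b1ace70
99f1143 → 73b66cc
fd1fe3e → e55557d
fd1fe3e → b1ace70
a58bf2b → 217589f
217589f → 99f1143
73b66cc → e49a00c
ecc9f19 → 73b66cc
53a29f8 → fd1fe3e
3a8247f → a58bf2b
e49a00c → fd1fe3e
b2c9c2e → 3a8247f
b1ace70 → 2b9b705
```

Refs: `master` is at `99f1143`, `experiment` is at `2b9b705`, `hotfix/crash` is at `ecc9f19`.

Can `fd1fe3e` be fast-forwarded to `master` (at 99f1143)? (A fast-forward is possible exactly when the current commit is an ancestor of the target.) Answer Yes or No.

A fast-forward from fd1fe3e to 99f1143 is possible iff fd1fe3e is an ancestor of 99f1143.
Ancestors of 99f1143: {2b9b705, 73b66cc, 99f1143, b1ace70, e49a00c, e55557d, fd1fe3e}.
fd1fe3e is among them, so fast-forward is possible.

Yes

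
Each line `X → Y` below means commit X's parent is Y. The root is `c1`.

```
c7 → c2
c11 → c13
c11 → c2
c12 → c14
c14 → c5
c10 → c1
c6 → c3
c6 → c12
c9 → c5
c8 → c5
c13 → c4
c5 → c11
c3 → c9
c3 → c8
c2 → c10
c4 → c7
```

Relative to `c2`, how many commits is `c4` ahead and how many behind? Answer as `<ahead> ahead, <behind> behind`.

2 ahead, 0 behind

Reachable from c4: {c1, c10, c2, c4, c7}.
Reachable from c2: {c1, c10, c2}.
Only in c4's history (ahead): {c4, c7} — 2.
Only in c2's history (behind): {} — 0.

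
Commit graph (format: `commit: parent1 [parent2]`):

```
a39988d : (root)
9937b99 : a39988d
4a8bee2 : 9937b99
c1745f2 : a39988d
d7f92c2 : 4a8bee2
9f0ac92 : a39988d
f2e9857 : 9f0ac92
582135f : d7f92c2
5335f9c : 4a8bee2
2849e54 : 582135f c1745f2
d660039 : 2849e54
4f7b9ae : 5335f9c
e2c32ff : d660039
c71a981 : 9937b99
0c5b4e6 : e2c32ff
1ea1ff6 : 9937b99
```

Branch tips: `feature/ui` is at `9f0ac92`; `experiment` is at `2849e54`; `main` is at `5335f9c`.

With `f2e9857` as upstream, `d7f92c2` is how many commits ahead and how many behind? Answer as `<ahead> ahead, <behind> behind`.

3 ahead, 2 behind

Reachable from d7f92c2: {4a8bee2, 9937b99, a39988d, d7f92c2}.
Reachable from f2e9857: {9f0ac92, a39988d, f2e9857}.
Only in d7f92c2's history (ahead): {4a8bee2, 9937b99, d7f92c2} — 3.
Only in f2e9857's history (behind): {9f0ac92, f2e9857} — 2.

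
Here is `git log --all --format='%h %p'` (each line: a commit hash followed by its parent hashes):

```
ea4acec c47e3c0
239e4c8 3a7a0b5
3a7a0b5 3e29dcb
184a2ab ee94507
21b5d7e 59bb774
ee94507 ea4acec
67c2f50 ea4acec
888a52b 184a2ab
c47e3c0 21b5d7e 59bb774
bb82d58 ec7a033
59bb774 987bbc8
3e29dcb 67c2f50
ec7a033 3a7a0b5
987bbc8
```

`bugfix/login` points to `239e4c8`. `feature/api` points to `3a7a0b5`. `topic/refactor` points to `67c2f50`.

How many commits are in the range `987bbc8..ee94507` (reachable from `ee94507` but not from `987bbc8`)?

5

Reachable from ee94507: {21b5d7e, 59bb774, 987bbc8, c47e3c0, ea4acec, ee94507}.
Reachable from 987bbc8: {987bbc8}.
In ee94507's history but not 987bbc8's: {21b5d7e, 59bb774, c47e3c0, ea4acec, ee94507} — 5 commits.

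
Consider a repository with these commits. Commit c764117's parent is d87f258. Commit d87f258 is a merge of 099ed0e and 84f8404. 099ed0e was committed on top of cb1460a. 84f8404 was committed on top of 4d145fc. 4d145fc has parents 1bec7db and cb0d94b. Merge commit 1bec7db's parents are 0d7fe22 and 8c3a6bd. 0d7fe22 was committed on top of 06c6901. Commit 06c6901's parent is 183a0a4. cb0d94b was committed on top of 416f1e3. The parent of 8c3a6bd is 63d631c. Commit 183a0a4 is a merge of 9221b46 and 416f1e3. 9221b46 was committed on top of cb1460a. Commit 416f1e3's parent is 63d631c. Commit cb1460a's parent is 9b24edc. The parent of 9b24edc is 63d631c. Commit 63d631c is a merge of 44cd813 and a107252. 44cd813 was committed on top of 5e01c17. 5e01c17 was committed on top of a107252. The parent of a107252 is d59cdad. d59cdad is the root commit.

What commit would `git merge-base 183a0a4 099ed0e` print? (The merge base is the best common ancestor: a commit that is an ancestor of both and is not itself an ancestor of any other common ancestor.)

cb1460a

Ancestors of 183a0a4: {183a0a4, 416f1e3, 44cd813, 5e01c17, 63d631c, 9221b46, 9b24edc, a107252, cb1460a, d59cdad}.
Ancestors of 099ed0e: {099ed0e, 44cd813, 5e01c17, 63d631c, 9b24edc, a107252, cb1460a, d59cdad}.
Common ancestors: {44cd813, 5e01c17, 63d631c, 9b24edc, a107252, cb1460a, d59cdad}.
Among these, cb1460a is not an ancestor of any other common ancestor — it is the merge base.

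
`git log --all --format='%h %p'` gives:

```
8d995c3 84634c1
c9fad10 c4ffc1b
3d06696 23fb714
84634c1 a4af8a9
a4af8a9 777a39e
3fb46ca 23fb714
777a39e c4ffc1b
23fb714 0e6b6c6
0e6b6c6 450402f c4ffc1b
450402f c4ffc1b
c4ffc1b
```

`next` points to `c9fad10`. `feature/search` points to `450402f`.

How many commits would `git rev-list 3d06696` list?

Walking parent pointers from 3d06696: reachable set = {0e6b6c6, 23fb714, 3d06696, 450402f, c4ffc1b}.
That is 5 commits.

5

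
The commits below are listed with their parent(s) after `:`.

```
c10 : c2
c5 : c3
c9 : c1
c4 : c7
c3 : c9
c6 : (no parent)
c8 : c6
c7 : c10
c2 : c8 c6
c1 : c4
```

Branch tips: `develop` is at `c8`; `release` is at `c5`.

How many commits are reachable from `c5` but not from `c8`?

Reachable from c5: {c1, c10, c2, c3, c4, c5, c6, c7, c8, c9}.
Reachable from c8: {c6, c8}.
In c5's history but not c8's: {c1, c10, c2, c3, c4, c5, c7, c9} — 8 commits.

8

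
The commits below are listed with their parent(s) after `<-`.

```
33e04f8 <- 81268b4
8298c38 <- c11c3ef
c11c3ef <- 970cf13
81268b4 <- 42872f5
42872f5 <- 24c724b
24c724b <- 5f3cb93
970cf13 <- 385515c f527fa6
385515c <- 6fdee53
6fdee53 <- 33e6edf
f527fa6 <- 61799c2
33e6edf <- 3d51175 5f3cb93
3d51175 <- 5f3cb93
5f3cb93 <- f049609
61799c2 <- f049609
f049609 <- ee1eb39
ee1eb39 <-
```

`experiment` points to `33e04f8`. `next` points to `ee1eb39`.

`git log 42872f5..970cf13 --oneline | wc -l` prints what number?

7

Reachable from 970cf13: {33e6edf, 385515c, 3d51175, 5f3cb93, 61799c2, 6fdee53, 970cf13, ee1eb39, f049609, f527fa6}.
Reachable from 42872f5: {24c724b, 42872f5, 5f3cb93, ee1eb39, f049609}.
In 970cf13's history but not 42872f5's: {33e6edf, 385515c, 3d51175, 61799c2, 6fdee53, 970cf13, f527fa6} — 7 commits.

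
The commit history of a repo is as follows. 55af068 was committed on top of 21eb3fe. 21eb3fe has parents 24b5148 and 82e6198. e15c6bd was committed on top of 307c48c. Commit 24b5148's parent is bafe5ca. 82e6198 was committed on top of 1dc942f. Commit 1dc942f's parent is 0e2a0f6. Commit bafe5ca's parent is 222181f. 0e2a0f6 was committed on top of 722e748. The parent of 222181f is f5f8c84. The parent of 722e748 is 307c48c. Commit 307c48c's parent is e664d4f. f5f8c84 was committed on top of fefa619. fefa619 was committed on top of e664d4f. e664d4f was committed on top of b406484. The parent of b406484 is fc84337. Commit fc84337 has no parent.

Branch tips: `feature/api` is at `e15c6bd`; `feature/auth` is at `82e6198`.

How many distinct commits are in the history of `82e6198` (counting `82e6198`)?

8

Walking parent pointers from 82e6198: reachable set = {0e2a0f6, 1dc942f, 307c48c, 722e748, 82e6198, b406484, e664d4f, fc84337}.
That is 8 commits.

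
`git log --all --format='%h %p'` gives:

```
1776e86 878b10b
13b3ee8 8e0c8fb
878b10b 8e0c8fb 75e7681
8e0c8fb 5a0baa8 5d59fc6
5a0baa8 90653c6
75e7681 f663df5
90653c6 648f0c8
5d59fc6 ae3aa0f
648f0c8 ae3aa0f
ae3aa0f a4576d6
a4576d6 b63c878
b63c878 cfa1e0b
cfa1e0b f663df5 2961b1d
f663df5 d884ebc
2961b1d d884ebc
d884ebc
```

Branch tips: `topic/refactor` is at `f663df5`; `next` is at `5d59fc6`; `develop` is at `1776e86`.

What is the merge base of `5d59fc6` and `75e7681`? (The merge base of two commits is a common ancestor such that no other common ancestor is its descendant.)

f663df5

Ancestors of 5d59fc6: {2961b1d, 5d59fc6, a4576d6, ae3aa0f, b63c878, cfa1e0b, d884ebc, f663df5}.
Ancestors of 75e7681: {75e7681, d884ebc, f663df5}.
Common ancestors: {d884ebc, f663df5}.
Among these, f663df5 is not an ancestor of any other common ancestor — it is the merge base.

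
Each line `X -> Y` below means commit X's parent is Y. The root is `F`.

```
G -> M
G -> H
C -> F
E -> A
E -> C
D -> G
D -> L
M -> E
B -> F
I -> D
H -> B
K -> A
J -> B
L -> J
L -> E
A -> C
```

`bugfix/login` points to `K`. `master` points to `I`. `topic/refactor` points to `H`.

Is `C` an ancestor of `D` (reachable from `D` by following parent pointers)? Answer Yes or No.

Ancestors of D (commits reachable by following parents): {A, B, C, D, E, F, G, H, J, L, M}.
C is in that set, so it is an ancestor of D.

Yes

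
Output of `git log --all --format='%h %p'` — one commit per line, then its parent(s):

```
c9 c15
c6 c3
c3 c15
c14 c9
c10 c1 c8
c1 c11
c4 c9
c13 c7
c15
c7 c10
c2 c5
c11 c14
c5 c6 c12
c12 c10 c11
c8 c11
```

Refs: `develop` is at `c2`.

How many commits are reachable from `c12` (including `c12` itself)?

8

Walking parent pointers from c12: reachable set = {c1, c10, c11, c12, c14, c15, c8, c9}.
That is 8 commits.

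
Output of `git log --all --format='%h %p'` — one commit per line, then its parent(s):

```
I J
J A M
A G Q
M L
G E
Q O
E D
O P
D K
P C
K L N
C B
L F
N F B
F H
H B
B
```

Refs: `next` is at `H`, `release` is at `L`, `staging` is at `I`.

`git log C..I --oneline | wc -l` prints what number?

Reachable from I: {A, B, C, D, E, F, G, H, I, J, K, L, M, N, O, P, Q}.
Reachable from C: {B, C}.
In I's history but not C's: {A, D, E, F, G, H, I, J, K, L, M, N, O, P, Q} — 15 commits.

15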